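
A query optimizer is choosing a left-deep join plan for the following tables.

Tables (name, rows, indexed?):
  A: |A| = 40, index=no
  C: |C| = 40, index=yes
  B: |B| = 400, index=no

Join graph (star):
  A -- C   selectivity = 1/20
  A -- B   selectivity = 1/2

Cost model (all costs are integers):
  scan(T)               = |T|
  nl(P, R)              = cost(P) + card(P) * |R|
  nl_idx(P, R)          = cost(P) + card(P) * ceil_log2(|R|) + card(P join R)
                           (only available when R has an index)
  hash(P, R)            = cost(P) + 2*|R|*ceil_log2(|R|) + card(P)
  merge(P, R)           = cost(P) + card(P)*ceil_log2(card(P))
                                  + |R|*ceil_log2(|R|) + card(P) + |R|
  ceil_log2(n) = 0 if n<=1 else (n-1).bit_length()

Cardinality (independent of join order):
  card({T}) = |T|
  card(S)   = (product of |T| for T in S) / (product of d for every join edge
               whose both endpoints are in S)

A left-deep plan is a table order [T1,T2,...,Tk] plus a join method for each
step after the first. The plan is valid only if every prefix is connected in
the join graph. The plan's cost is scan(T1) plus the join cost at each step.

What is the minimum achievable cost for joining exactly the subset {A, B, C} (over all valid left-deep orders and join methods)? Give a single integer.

Selinger DP over subsets of {A,B,C}:
  {A}: scan cost=40, card=40
  {C}: scan cost=40, card=40
  {B}: scan cost=400, card=400
  {AC}: card=80; try (C,nl_idx)→360, (C,hash)→560, (A,hash)→560, (C,merge)→600, (A,merge)→600, (C,nl)→1640 …(+1); best=360 via (C,nl_idx)
  {AB}: card=8000; try (A,hash)→1280, (B,merge)→4320, (A,merge)→4680, (B,hash)→7280, (B,nl)→16040, (A,nl)→16400; best=1280 via (A,hash)
  {ABC}: card=16000; try (B,merge)→5000, (B,hash)→7640, (C,hash)→9760, (B,nl)→32360, (C,nl_idx)→65280, (C,merge)→113560 …(+1); best=5000 via (B,merge)

5000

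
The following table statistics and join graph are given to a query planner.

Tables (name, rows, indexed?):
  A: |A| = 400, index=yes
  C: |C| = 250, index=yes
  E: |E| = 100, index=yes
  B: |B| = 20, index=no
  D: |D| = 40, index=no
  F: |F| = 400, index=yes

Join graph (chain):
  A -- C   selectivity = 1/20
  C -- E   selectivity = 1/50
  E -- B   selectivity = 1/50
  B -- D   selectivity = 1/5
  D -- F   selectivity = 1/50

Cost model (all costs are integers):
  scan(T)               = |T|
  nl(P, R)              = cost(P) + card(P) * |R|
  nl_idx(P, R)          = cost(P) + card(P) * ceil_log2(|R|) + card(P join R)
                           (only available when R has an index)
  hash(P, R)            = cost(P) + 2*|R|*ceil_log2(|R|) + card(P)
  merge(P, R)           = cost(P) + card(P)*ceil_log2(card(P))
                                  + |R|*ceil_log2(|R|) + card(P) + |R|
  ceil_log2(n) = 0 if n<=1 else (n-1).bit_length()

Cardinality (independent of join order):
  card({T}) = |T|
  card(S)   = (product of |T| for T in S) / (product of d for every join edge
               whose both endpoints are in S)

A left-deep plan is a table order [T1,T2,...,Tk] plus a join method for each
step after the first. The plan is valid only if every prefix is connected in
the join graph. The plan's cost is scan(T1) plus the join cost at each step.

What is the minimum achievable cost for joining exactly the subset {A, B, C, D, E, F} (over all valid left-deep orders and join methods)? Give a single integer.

30200

Selinger DP over subsets of {A,B,C,D,E,F}:
  {A}: scan cost=400, card=400
  {C}: scan cost=250, card=250
  {E}: scan cost=100, card=100
  {B}: scan cost=20, card=20
  {D}: scan cost=40, card=40
  {F}: scan cost=400, card=400
  {AC}: card=5000; try (C,hash)→4800, (A,merge)→6500, (C,merge)→6650, (A,nl_idx)→7500, (A,hash)→7700, (C,nl_idx)→8600 …(+2); best=4800 via (C,hash)
  {CE}: card=500; try (C,nl_idx)→1400, (E,hash)→1900, (E,nl_idx)→2500, (C,merge)→3150, (E,merge)→3300, (C,hash)→4200 …(+2); best=1400 via (C,nl_idx)
  {BE}: card=40; try (E,nl_idx)→200, (B,hash)→400, (E,merge)→940, (B,merge)→1020, (E,hash)→1440, (E,nl)→2020 …(+1); best=200 via (E,nl_idx)
  {BD}: card=160; try (B,hash)→280, (D,merge)→420, (B,merge)→440, (D,hash)→520, (D,nl)→820, (B,nl)→840; best=280 via (B,hash)
  {DF}: card=320; try (F,nl_idx)→720, (D,hash)→1280, (F,merge)→4320, (D,merge)→4680, (F,hash)→7280, (F,nl)→16040 …(+1); best=720 via (F,nl_idx)
  {ACE}: card=10000; try (A,hash)→9100, (A,merge)→10400, (E,hash)→11200, (A,nl_idx)→15900, (E,nl_idx)→49800, (E,merge)→75600 …(+2); best=9100 via (A,hash)
  {BCE}: card=200; try (C,nl_idx)→720, (B,hash)→2100, (C,merge)→2730, (C,hash)→4240, (B,merge)→6520, (C,nl)→10200 …(+1); best=720 via (C,nl_idx)
  {BDE}: card=320; try (D,hash)→720, (D,merge)→760, (E,nl_idx)→1720, (D,nl)→1800, (E,hash)→1840, (E,merge)→2520 …(+1); best=720 via (D,hash)
  {BDF}: card=1280; try (B,hash)→1240, (F,nl_idx)→3000, (B,merge)→4040, (F,merge)→5720, (B,nl)→7120, (F,hash)→7640 …(+1); best=1240 via (B,hash)
  {ABCE}: card=4000; try (A,merge)→6520, (A,nl_idx)→6520, (A,hash)→8120, (B,hash)→19300, (A,nl)→80720, (B,merge)→159220 …(+1); best=6520 via (A,merge)
  {BCDE}: card=1600; try (D,hash)→1400, (D,merge)→2800, (C,nl_idx)→4880, (C,hash)→5040, (C,merge)→6170, (D,nl)→8720 …(+1); best=1400 via (D,hash)
  {BDEF}: card=2560; try (E,hash)→3920, (F,nl_idx)→6160, (F,merge)→7920, (F,hash)→8240, (E,nl_idx)→12760, (E,merge)→17400 …(+2); best=3920 via (E,hash)
  {ABCDE}: card=32000; try (A,hash)→10200, (D,hash)→11000, (A,merge)→24600, (A,nl_idx)→47800, (D,merge)→58800, (D,nl)→166520 …(+1); best=10200 via (A,hash)
  {BCDEF}: card=12800; try (F,hash)→10200, (C,hash)→10480, (F,merge)→24600, (F,nl_idx)→28600, (C,nl_idx)→37200, (C,merge)→39450 …(+2); best=10200 via (F,hash)
  {ABCDEF}: card=256000; try (A,hash)→30200, (F,hash)→49400, (A,merge)→206200, (A,nl_idx)→381400, (F,merge)→526200, (F,nl_idx)→554200 …(+2); best=30200 via (A,hash)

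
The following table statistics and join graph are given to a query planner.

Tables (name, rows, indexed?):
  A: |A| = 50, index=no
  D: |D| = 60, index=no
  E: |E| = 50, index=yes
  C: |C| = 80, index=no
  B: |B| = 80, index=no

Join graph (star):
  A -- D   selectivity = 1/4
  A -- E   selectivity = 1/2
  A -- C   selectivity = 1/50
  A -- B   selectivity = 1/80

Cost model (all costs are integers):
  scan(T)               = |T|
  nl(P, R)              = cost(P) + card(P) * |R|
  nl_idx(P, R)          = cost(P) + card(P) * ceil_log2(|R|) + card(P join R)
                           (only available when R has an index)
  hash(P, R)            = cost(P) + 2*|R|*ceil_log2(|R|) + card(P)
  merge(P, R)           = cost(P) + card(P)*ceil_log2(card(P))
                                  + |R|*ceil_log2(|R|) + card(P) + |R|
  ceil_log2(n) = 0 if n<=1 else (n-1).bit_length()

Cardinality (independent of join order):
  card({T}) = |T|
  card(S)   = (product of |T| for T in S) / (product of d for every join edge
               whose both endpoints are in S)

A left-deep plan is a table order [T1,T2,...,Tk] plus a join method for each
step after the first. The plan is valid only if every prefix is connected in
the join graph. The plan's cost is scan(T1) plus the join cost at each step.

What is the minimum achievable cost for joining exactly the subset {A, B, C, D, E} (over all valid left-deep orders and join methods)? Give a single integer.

Selinger DP over subsets of {A,B,C,D,E}:
  {A}: scan cost=50, card=50
  {D}: scan cost=60, card=60
  {E}: scan cost=50, card=50
  {C}: scan cost=80, card=80
  {B}: scan cost=80, card=80
  {AD}: card=750; try (A,hash)→720, (D,hash)→820, (D,merge)→820, (A,merge)→830, (D,nl)→3050, (A,nl)→3060; best=720 via (A,hash)
  {AE}: card=1250; try (E,hash)→700, (A,hash)→700, (E,merge)→750, (A,merge)→750, (E,nl_idx)→1600, (E,nl)→2550 …(+1); best=700 via (E,hash)
  {AC}: card=80; try (A,hash)→760, (C,merge)→1040, (A,merge)→1070, (C,hash)→1220, (C,nl)→4050, (A,nl)→4080; best=760 via (A,hash)
  {AB}: card=50; try (A,hash)→760, (B,merge)→1040, (A,merge)→1070, (B,hash)→1220, (B,nl)→4050, (A,nl)→4080; best=760 via (A,hash)
  {ADE}: card=18750; try (E,hash)→2070, (D,hash)→2670, (E,merge)→9320, (D,merge)→16120, (E,nl_idx)→23970, (E,nl)→38220 …(+1); best=2070 via (E,hash)
  {ACD}: card=1200; try (D,hash)→1560, (D,merge)→1820, (C,hash)→2590, (D,nl)→5560, (C,merge)→9610, (C,nl)→60720; best=1560 via (D,hash)
  {ABD}: card=750; try (D,hash)→1530, (D,merge)→1530, (B,hash)→2590, (D,nl)→3760, (B,merge)→9610, (B,nl)→60720; best=1530 via (D,hash)
  {ACE}: card=2000; try (E,hash)→1440, (E,merge)→1750, (C,hash)→3070, (E,nl_idx)→3240, (E,nl)→4760, (C,merge)→16340 …(+1); best=1440 via (E,hash)
  {ABE}: card=1250; try (E,hash)→1410, (E,merge)→1460, (E,nl_idx)→2310, (B,hash)→3070, (E,nl)→3260, (B,merge)→16340 …(+1); best=1410 via (E,hash)
  {ABC}: card=80; try (C,merge)→1750, (C,hash)→1930, (B,hash)→1960, (B,merge)→2040, (C,nl)→4760, (B,nl)→7160; best=1750 via (C,merge)
  {ACDE}: card=30000; try (E,hash)→3360, (D,hash)→4160, (E,merge)→16310, (C,hash)→21940, (D,merge)→25860, (E,nl_idx)→38760 …(+4); best=3360 via (E,hash)
  {ABDE}: card=18750; try (E,hash)→2880, (D,hash)→3380, (E,merge)→10130, (D,merge)→16830, (B,hash)→21940, (E,nl_idx)→24780 …(+4); best=2880 via (E,hash)
  {ABCD}: card=1200; try (D,hash)→2550, (D,merge)→2810, (C,hash)→3400, (B,hash)→3880, (D,nl)→6550, (C,merge)→10420 …(+3); best=2550 via (D,hash)
  {ABCE}: card=2000; try (E,hash)→2430, (E,merge)→2740, (C,hash)→3780, (E,nl_idx)→4230, (B,hash)→4560, (E,nl)→5750 …(+4); best=2430 via (E,hash)
  {ABCDE}: card=30000; try (E,hash)→4350, (D,hash)→5150, (E,merge)→17300, (C,hash)→22750, (D,merge)→26850, (B,hash)→34480 …(+7); best=4350 via (E,hash)

4350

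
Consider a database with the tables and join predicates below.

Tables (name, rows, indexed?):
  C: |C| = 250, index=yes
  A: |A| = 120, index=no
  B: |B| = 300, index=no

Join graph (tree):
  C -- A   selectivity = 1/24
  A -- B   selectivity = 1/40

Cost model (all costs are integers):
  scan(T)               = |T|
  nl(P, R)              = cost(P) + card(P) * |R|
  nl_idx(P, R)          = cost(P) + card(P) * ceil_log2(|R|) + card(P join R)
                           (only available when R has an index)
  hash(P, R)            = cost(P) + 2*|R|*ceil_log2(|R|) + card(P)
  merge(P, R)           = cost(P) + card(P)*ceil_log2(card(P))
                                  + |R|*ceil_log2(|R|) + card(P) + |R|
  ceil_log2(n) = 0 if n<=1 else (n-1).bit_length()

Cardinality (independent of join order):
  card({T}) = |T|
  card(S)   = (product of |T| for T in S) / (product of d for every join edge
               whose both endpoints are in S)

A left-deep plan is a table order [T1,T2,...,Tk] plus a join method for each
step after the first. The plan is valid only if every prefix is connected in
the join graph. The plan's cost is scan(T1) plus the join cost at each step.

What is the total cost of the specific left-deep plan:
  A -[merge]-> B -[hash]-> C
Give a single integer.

8980

step 1: scan A: cost=120, card=120
step 2: join B via merge
    card(P join B) = 120*300/(40) = 900
    cost = 120 + 120*7 + 300*9 + 120 + 300 = 4080
step 3: join C via hash
    card(P join C) = 900*250/(24) = 9375
    cost = 4080 + 2*250*8 + 900 = 8980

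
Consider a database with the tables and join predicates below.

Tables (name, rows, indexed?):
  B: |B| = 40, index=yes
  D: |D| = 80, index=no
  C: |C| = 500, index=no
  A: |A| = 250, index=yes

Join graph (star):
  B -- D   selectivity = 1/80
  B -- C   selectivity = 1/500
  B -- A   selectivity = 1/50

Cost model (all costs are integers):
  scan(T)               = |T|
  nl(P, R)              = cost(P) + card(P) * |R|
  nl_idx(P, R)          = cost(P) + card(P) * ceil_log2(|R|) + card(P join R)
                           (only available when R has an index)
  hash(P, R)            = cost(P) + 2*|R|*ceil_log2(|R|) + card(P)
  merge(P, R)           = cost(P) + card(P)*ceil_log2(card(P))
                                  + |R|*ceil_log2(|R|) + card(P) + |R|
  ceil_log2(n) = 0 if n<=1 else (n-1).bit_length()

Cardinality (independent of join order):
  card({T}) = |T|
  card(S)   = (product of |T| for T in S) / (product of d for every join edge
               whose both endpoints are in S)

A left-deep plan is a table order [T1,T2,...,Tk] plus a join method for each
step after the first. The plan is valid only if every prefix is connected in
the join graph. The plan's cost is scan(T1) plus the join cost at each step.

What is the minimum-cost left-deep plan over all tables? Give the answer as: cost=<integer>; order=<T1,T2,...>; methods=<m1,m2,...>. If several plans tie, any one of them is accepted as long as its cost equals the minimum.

cost=2920; order=C,B,D,A; methods=hash,merge,nl_idx

Selinger DP (subsets sized 1..n):
  {B}: scan cost=40, card=40
  {D}: scan cost=80, card=80
  {C}: scan cost=500, card=500
  {A}: scan cost=250, card=250
  {BD}: card=40; try (B,nl_idx)→600, (B,hash)→640, (D,merge)→960, (B,merge)→1000, (D,hash)→1200, (D,nl)→3240 …(+1); best=600 via (B,nl_idx)
  {BC}: card=40; try (B,hash)→1480, (B,nl_idx)→3540, (C,merge)→5320, (B,merge)→5780, (C,hash)→9080, (C,nl)→20040 …(+1); best=1480 via (B,hash)
  {AB}: card=200; try (A,nl_idx)→560, (B,hash)→980, (B,nl_idx)→1950, (A,merge)→2570, (B,merge)→2780, (A,hash)→4080 …(+2); best=560 via (A,nl_idx)
  {BCD}: card=40; try (D,merge)→2400, (D,hash)→2640, (D,nl)→4680, (C,merge)→5880, (C,hash)→9640, (C,nl)→20600; best=2400 via (D,merge)
  {ABD}: card=200; try (A,nl_idx)→1120, (D,hash)→1880, (D,merge)→3000, (A,merge)→3130, (A,hash)→4640, (A,nl)→10600 …(+1); best=1120 via (A,nl_idx)
  {ABC}: card=200; try (A,nl_idx)→2000, (A,merge)→4010, (A,hash)→5520, (C,merge)→7360, (C,hash)→9760, (A,nl)→11480 …(+1); best=2000 via (A,nl_idx)
  {ABCD}: card=200; try (A,nl_idx)→2920, (D,hash)→3320, (D,merge)→4440, (A,merge)→4930, (A,hash)→6440, (C,merge)→7920 …(+4); best=2920 via (A,nl_idx)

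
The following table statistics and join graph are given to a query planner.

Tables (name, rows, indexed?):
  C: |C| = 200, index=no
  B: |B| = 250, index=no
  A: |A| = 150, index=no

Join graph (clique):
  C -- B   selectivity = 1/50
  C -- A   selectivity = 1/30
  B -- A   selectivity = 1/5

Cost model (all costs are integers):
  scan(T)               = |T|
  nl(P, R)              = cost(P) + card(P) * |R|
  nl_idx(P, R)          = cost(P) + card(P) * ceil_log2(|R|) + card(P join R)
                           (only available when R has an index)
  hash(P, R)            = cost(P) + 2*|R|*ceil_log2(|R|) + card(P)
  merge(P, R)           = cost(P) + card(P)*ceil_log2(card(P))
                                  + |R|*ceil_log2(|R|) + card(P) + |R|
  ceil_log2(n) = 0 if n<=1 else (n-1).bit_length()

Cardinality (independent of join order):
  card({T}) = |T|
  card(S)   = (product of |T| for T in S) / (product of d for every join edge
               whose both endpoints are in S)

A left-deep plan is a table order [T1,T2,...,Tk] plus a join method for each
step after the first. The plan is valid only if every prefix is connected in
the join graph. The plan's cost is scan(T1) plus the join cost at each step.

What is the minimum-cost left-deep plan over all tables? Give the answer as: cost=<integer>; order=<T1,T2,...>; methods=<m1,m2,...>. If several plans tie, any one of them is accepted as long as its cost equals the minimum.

cost=7100; order=B,C,A; methods=hash,hash

Selinger DP (subsets sized 1..n):
  {C}: scan cost=200, card=200
  {B}: scan cost=250, card=250
  {A}: scan cost=150, card=150
  {BC}: card=1000; try (C,hash)→3700, (B,merge)→4250, (C,merge)→4300, (B,hash)→4400, (B,nl)→50200, (C,nl)→50250; best=3700 via (C,hash)
  {AC}: card=1000; try (A,hash)→2800, (C,merge)→3300, (A,merge)→3350, (C,hash)→3500, (C,nl)→30150, (A,nl)→30200; best=2800 via (A,hash)
  {AB}: card=7500; try (A,hash)→2900, (B,merge)→3750, (A,merge)→3850, (B,hash)→4300, (B,nl)→37650, (A,nl)→37750; best=2900 via (A,hash)
  {ABC}: card=1000; try (A,hash)→7100, (B,hash)→7800, (C,hash)→13600, (B,merge)→16050, (A,merge)→16050, (C,merge)→109700 …(+3); best=7100 via (A,hash)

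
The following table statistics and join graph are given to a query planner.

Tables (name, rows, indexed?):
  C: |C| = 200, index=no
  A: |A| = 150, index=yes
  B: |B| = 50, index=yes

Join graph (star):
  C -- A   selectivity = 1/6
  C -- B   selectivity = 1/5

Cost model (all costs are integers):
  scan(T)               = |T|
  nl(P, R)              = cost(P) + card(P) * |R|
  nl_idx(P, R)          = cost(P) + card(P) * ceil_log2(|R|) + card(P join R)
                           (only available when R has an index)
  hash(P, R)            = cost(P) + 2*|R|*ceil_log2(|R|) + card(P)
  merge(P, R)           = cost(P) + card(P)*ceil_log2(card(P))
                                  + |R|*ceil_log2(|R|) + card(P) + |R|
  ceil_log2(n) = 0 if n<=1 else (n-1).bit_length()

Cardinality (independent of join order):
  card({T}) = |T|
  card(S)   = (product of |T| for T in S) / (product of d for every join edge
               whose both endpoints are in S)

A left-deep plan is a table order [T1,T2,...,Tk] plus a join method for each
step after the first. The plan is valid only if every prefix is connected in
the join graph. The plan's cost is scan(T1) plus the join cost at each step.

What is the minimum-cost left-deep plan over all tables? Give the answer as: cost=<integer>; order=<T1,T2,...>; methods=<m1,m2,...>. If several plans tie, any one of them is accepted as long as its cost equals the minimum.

Selinger DP (subsets sized 1..n):
  {C}: scan cost=200, card=200
  {A}: scan cost=150, card=150
  {B}: scan cost=50, card=50
  {AC}: card=5000; try (A,hash)→2800, (C,merge)→3300, (A,merge)→3350, (C,hash)→3500, (A,nl_idx)→6800, (C,nl)→30150 …(+1); best=2800 via (A,hash)
  {BC}: card=2000; try (B,hash)→1000, (C,merge)→2200, (B,merge)→2350, (C,hash)→3300, (B,nl_idx)→3400, (C,nl)→10050 …(+1); best=1000 via (B,hash)
  {ABC}: card=50000; try (A,hash)→5400, (B,hash)→8400, (A,merge)→26350, (A,nl_idx)→67000, (B,merge)→73150, (B,nl_idx)→82800 …(+2); best=5400 via (A,hash)

cost=5400; order=C,B,A; methods=hash,hash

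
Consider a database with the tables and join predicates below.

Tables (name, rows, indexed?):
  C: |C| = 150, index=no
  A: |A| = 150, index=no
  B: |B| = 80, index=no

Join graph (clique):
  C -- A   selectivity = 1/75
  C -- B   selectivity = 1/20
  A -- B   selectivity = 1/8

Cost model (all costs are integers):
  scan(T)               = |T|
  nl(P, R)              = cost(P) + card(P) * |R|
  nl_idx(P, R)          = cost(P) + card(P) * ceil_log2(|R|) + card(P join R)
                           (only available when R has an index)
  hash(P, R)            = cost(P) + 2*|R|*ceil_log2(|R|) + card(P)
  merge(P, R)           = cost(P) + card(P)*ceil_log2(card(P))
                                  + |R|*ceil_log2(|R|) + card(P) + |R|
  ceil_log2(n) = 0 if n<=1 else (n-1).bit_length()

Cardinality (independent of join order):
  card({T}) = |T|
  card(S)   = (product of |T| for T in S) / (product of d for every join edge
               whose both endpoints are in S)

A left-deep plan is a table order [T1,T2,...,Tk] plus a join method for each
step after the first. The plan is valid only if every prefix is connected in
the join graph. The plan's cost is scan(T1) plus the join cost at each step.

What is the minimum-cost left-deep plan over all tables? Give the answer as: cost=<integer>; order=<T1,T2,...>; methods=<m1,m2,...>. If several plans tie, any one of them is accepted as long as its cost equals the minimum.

cost=4120; order=A,C,B; methods=hash,hash

Selinger DP (subsets sized 1..n):
  {C}: scan cost=150, card=150
  {A}: scan cost=150, card=150
  {B}: scan cost=80, card=80
  {AC}: card=300; try (C,hash)→2700, (A,hash)→2700, (C,merge)→2850, (A,merge)→2850, (C,nl)→22650, (A,nl)→22650; best=2700 via (C,hash)
  {BC}: card=600; try (B,hash)→1420, (C,merge)→2070, (B,merge)→2140, (C,hash)→2560, (C,nl)→12080, (B,nl)→12150; best=1420 via (B,hash)
  {AB}: card=1500; try (B,hash)→1420, (A,merge)→2070, (B,merge)→2140, (A,hash)→2560, (A,nl)→12080, (B,nl)→12150; best=1420 via (B,hash)
  {ABC}: card=150; try (B,hash)→4120, (A,hash)→4420, (C,hash)→5320, (B,merge)→6340, (A,merge)→9370, (C,merge)→20770 …(+3); best=4120 via (B,hash)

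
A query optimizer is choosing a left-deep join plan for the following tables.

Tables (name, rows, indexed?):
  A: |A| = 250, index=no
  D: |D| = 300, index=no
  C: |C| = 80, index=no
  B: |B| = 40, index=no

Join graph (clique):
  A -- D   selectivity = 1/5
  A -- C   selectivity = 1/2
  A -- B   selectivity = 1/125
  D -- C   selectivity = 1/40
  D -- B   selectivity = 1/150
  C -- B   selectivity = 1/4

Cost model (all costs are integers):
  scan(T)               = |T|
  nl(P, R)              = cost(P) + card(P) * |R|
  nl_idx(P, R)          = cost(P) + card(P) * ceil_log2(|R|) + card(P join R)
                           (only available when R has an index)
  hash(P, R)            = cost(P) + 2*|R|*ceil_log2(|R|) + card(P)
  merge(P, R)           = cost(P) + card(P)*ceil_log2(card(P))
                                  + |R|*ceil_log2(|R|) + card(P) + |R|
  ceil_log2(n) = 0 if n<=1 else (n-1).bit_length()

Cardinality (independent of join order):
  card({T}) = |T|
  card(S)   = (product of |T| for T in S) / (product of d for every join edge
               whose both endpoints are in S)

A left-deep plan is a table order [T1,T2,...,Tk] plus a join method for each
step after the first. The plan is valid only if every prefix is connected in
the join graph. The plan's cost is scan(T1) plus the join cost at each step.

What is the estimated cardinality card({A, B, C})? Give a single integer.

800

Tables in S: A(250), B(40), C(80)
Edges inside S: A-C(d=2), A-B(d=125), C-B(d=4)
numerator = 250 * 40 * 80 = 800000
denominator = 2 * 125 * 4 = 1000
card(S) = 800000 / 1000 = 800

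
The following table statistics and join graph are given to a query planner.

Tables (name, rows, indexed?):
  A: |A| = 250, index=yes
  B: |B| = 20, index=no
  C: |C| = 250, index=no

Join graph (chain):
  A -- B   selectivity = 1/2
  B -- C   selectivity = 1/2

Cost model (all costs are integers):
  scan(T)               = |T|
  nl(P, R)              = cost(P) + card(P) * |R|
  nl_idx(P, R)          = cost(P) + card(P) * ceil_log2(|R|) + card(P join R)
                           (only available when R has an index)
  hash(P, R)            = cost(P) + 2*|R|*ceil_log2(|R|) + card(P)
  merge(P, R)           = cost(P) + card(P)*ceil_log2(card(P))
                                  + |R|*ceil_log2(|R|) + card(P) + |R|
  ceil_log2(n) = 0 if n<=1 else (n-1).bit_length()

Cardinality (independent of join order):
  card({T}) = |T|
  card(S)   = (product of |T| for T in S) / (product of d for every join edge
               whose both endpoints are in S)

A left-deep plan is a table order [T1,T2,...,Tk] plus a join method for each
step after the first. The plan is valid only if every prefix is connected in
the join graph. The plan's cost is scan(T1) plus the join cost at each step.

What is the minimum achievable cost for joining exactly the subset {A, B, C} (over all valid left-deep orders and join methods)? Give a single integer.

7200

Selinger DP over subsets of {A,B,C}:
  {A}: scan cost=250, card=250
  {B}: scan cost=20, card=20
  {C}: scan cost=250, card=250
  {AB}: card=2500; try (B,hash)→700, (A,merge)→2390, (B,merge)→2620, (A,nl_idx)→2680, (A,hash)→4040, (A,nl)→5020 …(+1); best=700 via (B,hash)
  {BC}: card=2500; try (B,hash)→700, (C,merge)→2390, (B,merge)→2620, (C,hash)→4040, (C,nl)→5020, (B,nl)→5250; best=700 via (B,hash)
  {ABC}: card=312500; try (C,hash)→7200, (A,hash)→7200, (C,merge)→35450, (A,merge)→35450, (A,nl_idx)→333200, (C,nl)→625700 …(+1); best=7200 via (C,hash)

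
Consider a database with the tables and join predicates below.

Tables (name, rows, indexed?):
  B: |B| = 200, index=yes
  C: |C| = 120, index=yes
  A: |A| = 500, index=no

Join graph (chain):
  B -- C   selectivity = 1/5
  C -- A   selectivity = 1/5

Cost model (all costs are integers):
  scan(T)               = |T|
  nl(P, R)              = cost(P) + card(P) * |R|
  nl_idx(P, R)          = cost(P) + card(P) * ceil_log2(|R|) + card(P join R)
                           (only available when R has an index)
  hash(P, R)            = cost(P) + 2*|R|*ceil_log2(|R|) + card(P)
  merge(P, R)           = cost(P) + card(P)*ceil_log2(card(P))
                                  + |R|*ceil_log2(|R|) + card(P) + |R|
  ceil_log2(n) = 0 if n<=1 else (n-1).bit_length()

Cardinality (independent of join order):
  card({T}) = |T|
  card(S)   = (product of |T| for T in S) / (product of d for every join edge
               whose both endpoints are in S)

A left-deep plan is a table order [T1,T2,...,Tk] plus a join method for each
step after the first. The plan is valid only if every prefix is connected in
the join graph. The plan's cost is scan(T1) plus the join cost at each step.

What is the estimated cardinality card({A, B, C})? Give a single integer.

480000

Tables in S: A(500), B(200), C(120)
Edges inside S: B-C(d=5), C-A(d=5)
numerator = 500 * 200 * 120 = 12000000
denominator = 5 * 5 = 25
card(S) = 12000000 / 25 = 480000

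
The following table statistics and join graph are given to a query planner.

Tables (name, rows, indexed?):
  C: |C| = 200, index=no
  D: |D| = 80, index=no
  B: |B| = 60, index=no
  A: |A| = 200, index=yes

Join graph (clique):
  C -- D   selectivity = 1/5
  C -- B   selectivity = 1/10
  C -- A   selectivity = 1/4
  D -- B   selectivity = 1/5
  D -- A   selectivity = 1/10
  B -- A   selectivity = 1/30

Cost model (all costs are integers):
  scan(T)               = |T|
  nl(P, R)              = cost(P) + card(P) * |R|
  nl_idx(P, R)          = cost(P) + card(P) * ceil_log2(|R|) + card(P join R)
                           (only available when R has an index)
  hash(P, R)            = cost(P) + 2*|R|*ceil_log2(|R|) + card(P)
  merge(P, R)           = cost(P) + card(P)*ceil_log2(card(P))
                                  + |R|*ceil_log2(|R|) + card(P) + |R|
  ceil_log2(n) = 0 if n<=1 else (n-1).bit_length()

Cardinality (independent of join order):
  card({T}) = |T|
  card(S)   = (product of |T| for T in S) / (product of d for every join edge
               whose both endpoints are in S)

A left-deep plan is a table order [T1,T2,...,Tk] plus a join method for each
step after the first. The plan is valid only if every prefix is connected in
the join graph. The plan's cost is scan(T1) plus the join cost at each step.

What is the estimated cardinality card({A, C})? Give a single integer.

10000

Tables in S: A(200), C(200)
Edges inside S: C-A(d=4)
numerator = 200 * 200 = 40000
denominator = 4 = 4
card(S) = 40000 / 4 = 10000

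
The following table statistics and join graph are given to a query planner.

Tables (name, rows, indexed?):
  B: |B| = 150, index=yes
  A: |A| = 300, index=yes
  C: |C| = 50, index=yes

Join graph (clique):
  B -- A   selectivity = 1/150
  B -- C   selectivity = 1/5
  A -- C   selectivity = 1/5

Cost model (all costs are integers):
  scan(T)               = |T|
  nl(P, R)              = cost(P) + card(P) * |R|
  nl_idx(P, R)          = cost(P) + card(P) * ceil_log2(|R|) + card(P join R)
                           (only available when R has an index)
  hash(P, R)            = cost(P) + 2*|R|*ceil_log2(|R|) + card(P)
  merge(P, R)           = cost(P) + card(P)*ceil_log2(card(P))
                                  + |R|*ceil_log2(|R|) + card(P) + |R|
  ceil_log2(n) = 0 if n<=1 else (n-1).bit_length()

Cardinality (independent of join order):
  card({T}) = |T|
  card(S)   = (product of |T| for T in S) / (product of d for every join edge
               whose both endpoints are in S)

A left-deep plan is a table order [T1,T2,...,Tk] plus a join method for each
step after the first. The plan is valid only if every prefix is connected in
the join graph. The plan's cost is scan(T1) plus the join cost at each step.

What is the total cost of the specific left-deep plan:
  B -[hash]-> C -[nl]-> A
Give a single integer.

step 1: scan B: cost=150, card=150
step 2: join C via hash
    card(P join C) = 150*50/(5) = 1500
    cost = 150 + 2*50*6 + 150 = 900
step 3: join A via nl
    card(P join A) = 1500*300/(150*5) = 600
    cost = 900 + 1500*300 = 450900

450900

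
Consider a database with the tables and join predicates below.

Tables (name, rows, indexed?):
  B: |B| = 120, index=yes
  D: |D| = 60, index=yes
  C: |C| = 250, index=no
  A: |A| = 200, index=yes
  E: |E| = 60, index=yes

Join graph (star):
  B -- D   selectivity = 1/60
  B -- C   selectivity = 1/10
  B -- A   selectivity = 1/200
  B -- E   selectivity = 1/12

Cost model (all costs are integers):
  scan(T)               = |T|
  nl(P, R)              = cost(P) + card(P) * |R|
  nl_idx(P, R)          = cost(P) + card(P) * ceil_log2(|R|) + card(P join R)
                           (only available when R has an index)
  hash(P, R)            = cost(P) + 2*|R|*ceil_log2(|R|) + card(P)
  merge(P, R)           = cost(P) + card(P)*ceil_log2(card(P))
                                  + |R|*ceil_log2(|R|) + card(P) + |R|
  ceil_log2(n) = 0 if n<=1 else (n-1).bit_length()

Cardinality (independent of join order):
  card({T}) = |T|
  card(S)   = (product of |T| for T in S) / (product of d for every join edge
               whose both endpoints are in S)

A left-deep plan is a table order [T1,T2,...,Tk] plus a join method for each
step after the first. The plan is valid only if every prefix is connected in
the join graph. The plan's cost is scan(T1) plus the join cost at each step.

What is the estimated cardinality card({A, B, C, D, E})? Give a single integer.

Tables in S: A(200), B(120), C(250), D(60), E(60)
Edges inside S: B-D(d=60), B-C(d=10), B-A(d=200), B-E(d=12)
numerator = 200 * 120 * 250 * 60 * 60 = 21600000000
denominator = 60 * 10 * 200 * 12 = 1440000
card(S) = 21600000000 / 1440000 = 15000

15000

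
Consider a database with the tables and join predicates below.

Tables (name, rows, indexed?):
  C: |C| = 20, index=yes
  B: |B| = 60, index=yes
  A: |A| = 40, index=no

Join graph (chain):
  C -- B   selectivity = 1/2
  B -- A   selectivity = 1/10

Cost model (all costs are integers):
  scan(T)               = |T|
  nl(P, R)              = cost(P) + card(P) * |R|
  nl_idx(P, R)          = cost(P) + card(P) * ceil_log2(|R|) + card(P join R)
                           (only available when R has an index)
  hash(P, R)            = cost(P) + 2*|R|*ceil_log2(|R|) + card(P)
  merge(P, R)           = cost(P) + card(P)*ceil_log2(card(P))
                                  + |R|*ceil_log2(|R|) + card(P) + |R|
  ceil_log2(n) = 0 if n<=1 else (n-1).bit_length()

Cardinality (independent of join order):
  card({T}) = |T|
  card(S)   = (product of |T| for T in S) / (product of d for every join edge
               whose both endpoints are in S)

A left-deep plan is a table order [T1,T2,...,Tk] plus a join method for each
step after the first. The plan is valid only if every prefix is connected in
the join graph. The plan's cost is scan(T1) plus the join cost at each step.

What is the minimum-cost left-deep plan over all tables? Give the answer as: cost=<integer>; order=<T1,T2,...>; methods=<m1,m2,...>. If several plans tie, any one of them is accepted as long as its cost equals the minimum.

Selinger DP (subsets sized 1..n):
  {C}: scan cost=20, card=20
  {B}: scan cost=60, card=60
  {A}: scan cost=40, card=40
  {BC}: card=600; try (C,hash)→320, (B,merge)→560, (C,merge)→600, (B,nl_idx)→740, (B,hash)→760, (C,nl_idx)→960 …(+2); best=320 via (C,hash)
  {AB}: card=240; try (B,nl_idx)→520, (A,hash)→600, (B,merge)→740, (A,merge)→760, (B,hash)→800, (B,nl)→2440 …(+1); best=520 via (B,nl_idx)
  {ABC}: card=2400; try (C,hash)→960, (A,hash)→1400, (C,merge)→2800, (C,nl_idx)→4120, (C,nl)→5320, (A,merge)→7200 …(+1); best=960 via (C,hash)

cost=960; order=A,B,C; methods=nl_idx,hash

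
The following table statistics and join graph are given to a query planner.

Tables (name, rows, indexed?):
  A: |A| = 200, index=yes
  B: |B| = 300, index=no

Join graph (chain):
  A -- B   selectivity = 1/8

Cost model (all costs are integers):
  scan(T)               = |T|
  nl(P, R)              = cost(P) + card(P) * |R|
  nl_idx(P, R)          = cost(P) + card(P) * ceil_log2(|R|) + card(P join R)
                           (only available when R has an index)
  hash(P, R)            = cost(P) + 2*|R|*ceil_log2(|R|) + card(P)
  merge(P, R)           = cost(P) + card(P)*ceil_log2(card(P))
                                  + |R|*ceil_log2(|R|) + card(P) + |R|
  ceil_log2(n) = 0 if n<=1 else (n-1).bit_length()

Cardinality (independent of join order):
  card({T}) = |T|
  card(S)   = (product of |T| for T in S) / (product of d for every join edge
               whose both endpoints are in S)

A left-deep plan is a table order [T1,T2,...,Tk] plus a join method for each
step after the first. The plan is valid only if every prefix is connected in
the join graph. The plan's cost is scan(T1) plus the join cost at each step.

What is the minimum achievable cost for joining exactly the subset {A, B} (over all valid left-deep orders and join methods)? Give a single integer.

3800

Selinger DP over subsets of {A,B}:
  {A}: scan cost=200, card=200
  {B}: scan cost=300, card=300
  {AB}: card=7500; try (A,hash)→3800, (B,merge)→5000, (A,merge)→5100, (B,hash)→5800, (A,nl_idx)→10200, (B,nl)→60200 …(+1); best=3800 via (A,hash)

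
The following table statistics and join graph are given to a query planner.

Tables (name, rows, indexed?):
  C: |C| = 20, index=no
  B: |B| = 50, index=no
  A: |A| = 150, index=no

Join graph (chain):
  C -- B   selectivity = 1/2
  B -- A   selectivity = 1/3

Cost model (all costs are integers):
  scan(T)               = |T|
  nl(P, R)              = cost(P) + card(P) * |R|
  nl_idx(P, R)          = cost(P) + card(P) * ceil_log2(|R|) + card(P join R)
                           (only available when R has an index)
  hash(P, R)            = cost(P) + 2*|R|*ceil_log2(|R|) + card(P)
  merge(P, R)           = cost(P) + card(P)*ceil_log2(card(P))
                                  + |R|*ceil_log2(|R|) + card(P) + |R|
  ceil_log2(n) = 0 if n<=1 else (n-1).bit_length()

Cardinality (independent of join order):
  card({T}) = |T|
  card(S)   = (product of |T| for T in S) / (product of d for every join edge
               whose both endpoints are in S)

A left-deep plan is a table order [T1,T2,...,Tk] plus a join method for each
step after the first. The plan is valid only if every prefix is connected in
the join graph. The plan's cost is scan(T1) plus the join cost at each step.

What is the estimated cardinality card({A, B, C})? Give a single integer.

Tables in S: A(150), B(50), C(20)
Edges inside S: C-B(d=2), B-A(d=3)
numerator = 150 * 50 * 20 = 150000
denominator = 2 * 3 = 6
card(S) = 150000 / 6 = 25000

25000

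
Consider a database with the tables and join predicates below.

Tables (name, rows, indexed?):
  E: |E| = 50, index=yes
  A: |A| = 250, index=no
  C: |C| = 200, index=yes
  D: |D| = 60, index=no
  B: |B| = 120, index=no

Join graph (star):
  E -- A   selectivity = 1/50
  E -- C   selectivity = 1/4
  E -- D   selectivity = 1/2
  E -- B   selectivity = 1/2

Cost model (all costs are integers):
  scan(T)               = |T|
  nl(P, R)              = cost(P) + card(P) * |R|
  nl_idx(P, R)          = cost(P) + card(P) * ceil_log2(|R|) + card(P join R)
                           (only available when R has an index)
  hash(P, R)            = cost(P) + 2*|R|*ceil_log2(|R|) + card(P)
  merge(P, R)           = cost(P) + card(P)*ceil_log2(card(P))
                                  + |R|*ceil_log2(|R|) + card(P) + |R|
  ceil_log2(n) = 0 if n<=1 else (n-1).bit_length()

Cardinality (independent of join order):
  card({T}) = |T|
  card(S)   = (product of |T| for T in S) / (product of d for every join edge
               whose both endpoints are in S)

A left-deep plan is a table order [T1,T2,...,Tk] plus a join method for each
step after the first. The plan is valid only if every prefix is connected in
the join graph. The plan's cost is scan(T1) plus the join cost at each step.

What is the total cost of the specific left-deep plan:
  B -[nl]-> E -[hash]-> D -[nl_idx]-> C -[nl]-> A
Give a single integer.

1130229840

step 1: scan B: cost=120, card=120
step 2: join E via nl
    card(P join E) = 120*50/(2) = 3000
    cost = 120 + 120*50 = 6120
step 3: join D via hash
    card(P join D) = 3000*60/(2) = 90000
    cost = 6120 + 2*60*6 + 3000 = 9840
step 4: join C via nl_idx
    card(P join C) = 90000*200/(4) = 4500000
    cost = 9840 + 90000*8 + 4500000 = 5229840
step 5: join A via nl
    card(P join A) = 4500000*250/(50) = 22500000
    cost = 5229840 + 4500000*250 = 1130229840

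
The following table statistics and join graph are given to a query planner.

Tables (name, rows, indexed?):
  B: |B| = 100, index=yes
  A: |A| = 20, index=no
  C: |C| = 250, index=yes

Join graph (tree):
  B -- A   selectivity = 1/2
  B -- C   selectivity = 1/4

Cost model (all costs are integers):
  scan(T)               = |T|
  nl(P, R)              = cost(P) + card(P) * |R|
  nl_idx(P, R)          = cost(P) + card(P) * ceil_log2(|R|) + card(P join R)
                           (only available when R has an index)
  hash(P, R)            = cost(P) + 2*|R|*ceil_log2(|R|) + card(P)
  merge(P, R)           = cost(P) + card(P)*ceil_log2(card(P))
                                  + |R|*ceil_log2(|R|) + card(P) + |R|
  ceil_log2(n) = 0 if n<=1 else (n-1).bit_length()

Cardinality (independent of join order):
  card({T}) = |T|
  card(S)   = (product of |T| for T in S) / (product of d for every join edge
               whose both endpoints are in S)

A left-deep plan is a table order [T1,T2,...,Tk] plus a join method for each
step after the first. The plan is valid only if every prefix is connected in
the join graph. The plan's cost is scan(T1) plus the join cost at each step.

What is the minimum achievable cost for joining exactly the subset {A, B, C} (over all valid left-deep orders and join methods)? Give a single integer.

5400

Selinger DP over subsets of {A,B,C}:
  {B}: scan cost=100, card=100
  {A}: scan cost=20, card=20
  {C}: scan cost=250, card=250
  {AB}: card=1000; try (A,hash)→400, (B,merge)→940, (A,merge)→1020, (B,nl_idx)→1160, (B,hash)→1440, (B,nl)→2020 …(+1); best=400 via (A,hash)
  {BC}: card=6250; try (B,hash)→1900, (C,merge)→3150, (B,merge)→3300, (C,hash)→4200, (C,nl_idx)→7150, (B,nl_idx)→8250 …(+2); best=1900 via (B,hash)
  {ABC}: card=62500; try (C,hash)→5400, (A,hash)→8350, (C,merge)→13650, (C,nl_idx)→70900, (A,merge)→89520, (A,nl)→126900 …(+1); best=5400 via (C,hash)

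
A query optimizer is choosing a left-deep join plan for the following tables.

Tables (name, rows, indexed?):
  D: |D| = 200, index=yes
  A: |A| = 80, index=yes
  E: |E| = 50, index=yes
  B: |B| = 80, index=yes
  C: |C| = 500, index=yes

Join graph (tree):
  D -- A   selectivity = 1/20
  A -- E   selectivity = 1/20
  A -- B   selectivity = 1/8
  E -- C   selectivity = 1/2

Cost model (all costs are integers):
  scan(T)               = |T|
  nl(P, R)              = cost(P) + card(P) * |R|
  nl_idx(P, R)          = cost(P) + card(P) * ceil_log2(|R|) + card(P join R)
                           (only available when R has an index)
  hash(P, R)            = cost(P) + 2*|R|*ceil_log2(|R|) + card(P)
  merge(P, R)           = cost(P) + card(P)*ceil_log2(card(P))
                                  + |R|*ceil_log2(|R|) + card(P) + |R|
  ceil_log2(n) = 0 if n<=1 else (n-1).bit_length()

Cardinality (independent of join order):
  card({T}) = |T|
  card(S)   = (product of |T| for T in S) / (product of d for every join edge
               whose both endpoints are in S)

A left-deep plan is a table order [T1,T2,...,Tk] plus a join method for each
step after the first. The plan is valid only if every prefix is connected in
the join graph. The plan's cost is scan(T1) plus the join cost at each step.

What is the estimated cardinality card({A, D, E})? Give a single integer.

2000

Tables in S: A(80), D(200), E(50)
Edges inside S: D-A(d=20), A-E(d=20)
numerator = 80 * 200 * 50 = 800000
denominator = 20 * 20 = 400
card(S) = 800000 / 400 = 2000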